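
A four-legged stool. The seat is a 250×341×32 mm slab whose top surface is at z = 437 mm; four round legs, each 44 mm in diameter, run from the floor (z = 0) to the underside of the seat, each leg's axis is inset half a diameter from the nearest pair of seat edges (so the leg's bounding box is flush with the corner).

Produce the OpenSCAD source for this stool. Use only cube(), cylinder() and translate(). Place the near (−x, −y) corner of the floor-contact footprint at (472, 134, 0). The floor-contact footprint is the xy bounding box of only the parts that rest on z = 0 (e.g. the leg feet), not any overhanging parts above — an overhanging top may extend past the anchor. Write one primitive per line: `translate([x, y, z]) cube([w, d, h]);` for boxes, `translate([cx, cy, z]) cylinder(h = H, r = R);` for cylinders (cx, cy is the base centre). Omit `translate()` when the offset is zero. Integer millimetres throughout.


translate([472, 134, 405]) cube([250, 341, 32]);
translate([494, 156, 0]) cylinder(h = 405, r = 22);
translate([700, 156, 0]) cylinder(h = 405, r = 22);
translate([494, 453, 0]) cylinder(h = 405, r = 22);
translate([700, 453, 0]) cylinder(h = 405, r = 22);


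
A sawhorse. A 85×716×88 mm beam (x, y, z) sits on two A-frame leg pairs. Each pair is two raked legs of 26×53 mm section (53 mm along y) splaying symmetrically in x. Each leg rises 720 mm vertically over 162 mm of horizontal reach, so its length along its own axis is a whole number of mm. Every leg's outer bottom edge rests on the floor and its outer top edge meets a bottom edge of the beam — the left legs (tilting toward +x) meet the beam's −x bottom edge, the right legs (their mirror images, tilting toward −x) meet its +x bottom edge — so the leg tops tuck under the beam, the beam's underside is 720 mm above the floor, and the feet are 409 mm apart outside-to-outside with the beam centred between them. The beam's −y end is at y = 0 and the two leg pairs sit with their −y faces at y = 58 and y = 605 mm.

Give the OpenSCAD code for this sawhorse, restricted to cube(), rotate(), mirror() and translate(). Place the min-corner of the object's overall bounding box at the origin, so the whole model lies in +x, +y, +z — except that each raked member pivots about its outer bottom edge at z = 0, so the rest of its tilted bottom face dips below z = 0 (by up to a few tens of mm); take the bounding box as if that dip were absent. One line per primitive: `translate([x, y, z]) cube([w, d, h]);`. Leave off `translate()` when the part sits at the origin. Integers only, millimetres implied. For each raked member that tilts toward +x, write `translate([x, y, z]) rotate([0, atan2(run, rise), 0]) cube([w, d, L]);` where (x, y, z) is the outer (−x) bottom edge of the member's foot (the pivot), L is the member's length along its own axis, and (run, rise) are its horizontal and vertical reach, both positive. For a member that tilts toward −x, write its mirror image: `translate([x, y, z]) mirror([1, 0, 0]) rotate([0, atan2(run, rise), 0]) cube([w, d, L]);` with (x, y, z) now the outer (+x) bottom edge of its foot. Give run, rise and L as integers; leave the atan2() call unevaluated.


translate([162, 0, 720]) cube([85, 716, 88]);
translate([0, 58, 0]) rotate([0, atan2(162, 720), 0]) cube([26, 53, 738]);
translate([409, 58, 0]) mirror([1, 0, 0]) rotate([0, atan2(162, 720), 0]) cube([26, 53, 738]);
translate([0, 605, 0]) rotate([0, atan2(162, 720), 0]) cube([26, 53, 738]);
translate([409, 605, 0]) mirror([1, 0, 0]) rotate([0, atan2(162, 720), 0]) cube([26, 53, 738]);


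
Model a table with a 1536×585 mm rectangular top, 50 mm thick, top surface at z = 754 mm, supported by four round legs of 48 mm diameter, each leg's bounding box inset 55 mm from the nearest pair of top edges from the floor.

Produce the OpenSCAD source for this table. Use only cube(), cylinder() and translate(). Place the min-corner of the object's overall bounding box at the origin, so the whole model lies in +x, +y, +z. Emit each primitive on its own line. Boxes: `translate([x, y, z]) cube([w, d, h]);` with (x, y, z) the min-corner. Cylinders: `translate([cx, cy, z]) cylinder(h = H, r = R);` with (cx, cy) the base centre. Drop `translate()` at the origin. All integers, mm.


translate([0, 0, 704]) cube([1536, 585, 50]);
translate([79, 79, 0]) cylinder(h = 704, r = 24);
translate([1457, 79, 0]) cylinder(h = 704, r = 24);
translate([79, 506, 0]) cylinder(h = 704, r = 24);
translate([1457, 506, 0]) cylinder(h = 704, r = 24);


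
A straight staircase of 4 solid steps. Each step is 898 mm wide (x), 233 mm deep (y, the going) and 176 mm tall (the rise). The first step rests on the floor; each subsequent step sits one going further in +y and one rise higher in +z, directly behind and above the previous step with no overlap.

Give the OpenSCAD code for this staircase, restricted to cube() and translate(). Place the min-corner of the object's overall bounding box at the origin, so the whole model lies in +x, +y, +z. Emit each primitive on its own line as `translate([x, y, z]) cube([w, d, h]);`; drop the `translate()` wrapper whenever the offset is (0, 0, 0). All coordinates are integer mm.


cube([898, 233, 176]);
translate([0, 233, 176]) cube([898, 233, 176]);
translate([0, 466, 352]) cube([898, 233, 176]);
translate([0, 699, 528]) cube([898, 233, 176]);


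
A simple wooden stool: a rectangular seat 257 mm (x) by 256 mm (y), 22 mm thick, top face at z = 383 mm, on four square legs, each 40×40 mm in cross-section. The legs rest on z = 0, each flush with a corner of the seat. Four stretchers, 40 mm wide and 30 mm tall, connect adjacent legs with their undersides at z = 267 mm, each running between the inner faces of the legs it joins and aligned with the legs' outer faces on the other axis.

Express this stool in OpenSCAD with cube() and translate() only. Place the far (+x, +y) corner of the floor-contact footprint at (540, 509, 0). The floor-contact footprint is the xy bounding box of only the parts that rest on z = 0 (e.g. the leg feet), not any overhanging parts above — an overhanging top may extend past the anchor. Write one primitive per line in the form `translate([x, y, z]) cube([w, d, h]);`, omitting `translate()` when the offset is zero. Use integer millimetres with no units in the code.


// leg_h = 383 - 22 = 361
// stretcher span = 257 - 2*40 = 177
translate([283, 253, 361]) cube([257, 256, 22]);
translate([283, 253, 0]) cube([40, 40, 361]);
translate([500, 253, 0]) cube([40, 40, 361]);
translate([283, 469, 0]) cube([40, 40, 361]);
translate([500, 469, 0]) cube([40, 40, 361]);
translate([323, 253, 267]) cube([177, 40, 30]);
translate([323, 469, 267]) cube([177, 40, 30]);
translate([283, 293, 267]) cube([40, 176, 30]);
translate([500, 293, 267]) cube([40, 176, 30]);


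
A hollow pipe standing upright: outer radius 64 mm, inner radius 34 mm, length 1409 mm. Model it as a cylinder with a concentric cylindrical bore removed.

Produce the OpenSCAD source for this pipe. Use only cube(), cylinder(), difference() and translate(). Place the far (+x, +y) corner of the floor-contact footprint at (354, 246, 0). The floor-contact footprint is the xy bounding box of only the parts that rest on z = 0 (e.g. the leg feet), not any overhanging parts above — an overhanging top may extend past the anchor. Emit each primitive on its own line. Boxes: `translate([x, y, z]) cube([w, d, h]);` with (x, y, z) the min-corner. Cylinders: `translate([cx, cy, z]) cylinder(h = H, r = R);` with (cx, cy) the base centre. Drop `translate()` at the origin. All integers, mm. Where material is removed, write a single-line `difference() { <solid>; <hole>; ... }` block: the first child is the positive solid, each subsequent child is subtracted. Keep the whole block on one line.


difference() { translate([290, 182, 0]) cylinder(h = 1409, r = 64); translate([290, 182, 0]) cylinder(h = 1409, r = 34); }


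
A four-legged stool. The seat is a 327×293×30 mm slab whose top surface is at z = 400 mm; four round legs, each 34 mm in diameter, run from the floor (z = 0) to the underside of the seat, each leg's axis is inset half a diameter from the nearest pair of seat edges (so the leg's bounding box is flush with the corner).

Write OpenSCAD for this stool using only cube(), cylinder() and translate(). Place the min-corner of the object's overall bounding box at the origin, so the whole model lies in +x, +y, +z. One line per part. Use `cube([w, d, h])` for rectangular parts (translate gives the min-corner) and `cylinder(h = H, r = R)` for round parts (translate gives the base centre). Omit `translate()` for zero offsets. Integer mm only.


translate([0, 0, 370]) cube([327, 293, 30]);
translate([17, 17, 0]) cylinder(h = 370, r = 17);
translate([310, 17, 0]) cylinder(h = 370, r = 17);
translate([17, 276, 0]) cylinder(h = 370, r = 17);
translate([310, 276, 0]) cylinder(h = 370, r = 17);


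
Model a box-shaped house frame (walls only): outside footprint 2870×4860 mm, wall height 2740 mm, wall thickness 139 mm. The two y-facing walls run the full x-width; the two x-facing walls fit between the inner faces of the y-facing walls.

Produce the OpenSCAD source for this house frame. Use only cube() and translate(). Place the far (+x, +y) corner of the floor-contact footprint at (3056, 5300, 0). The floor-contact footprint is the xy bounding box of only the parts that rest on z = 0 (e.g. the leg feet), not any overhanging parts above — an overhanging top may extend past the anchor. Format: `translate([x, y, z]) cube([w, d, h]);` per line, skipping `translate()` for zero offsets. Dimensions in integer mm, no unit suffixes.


translate([186, 440, 0]) cube([2870, 139, 2740]);
translate([186, 5161, 0]) cube([2870, 139, 2740]);
translate([186, 579, 0]) cube([139, 4582, 2740]);
translate([2917, 579, 0]) cube([139, 4582, 2740]);


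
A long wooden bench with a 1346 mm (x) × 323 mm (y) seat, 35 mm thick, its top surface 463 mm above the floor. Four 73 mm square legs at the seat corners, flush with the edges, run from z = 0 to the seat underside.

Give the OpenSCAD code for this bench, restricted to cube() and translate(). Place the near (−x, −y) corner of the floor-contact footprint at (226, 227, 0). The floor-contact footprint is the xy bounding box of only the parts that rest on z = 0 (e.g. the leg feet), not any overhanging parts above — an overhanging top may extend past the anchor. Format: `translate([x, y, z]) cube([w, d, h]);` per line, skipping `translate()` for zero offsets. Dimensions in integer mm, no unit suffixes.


translate([226, 227, 428]) cube([1346, 323, 35]);
translate([226, 227, 0]) cube([73, 73, 428]);
translate([226, 477, 0]) cube([73, 73, 428]);
translate([1499, 227, 0]) cube([73, 73, 428]);
translate([1499, 477, 0]) cube([73, 73, 428]);


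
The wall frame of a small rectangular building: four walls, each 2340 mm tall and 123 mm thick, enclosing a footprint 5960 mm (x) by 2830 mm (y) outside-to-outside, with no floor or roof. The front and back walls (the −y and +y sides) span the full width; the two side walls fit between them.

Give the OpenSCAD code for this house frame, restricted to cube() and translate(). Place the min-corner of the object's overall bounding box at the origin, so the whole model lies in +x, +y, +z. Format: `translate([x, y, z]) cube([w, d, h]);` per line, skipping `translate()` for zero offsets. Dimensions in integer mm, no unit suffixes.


cube([5960, 123, 2340]);
translate([0, 2707, 0]) cube([5960, 123, 2340]);
translate([0, 123, 0]) cube([123, 2584, 2340]);
translate([5837, 123, 0]) cube([123, 2584, 2340]);


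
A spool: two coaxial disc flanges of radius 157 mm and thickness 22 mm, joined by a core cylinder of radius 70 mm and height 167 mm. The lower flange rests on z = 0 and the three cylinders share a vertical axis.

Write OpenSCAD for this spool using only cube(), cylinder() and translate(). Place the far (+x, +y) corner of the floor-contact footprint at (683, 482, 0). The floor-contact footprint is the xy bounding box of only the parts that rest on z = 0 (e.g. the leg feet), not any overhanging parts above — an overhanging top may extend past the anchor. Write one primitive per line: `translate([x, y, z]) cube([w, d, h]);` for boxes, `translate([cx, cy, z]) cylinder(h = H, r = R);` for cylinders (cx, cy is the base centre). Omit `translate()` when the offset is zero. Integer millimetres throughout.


translate([526, 325, 0]) cylinder(h = 22, r = 157);
translate([526, 325, 22]) cylinder(h = 167, r = 70);
translate([526, 325, 189]) cylinder(h = 22, r = 157);


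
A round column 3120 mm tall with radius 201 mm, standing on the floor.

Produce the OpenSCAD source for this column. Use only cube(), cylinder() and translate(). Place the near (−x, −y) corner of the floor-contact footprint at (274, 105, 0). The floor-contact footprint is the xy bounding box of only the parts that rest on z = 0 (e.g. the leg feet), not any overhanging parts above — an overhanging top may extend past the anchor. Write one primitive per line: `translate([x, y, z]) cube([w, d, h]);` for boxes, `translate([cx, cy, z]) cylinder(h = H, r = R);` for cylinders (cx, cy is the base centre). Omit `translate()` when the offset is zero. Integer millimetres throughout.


translate([475, 306, 0]) cylinder(h = 3120, r = 201);


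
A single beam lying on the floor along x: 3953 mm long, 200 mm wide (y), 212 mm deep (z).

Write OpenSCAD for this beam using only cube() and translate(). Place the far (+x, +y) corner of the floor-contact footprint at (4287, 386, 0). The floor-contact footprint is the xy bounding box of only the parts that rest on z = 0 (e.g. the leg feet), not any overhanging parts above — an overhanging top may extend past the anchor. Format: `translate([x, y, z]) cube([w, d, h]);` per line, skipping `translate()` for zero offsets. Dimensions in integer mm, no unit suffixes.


translate([334, 186, 0]) cube([3953, 200, 212]);


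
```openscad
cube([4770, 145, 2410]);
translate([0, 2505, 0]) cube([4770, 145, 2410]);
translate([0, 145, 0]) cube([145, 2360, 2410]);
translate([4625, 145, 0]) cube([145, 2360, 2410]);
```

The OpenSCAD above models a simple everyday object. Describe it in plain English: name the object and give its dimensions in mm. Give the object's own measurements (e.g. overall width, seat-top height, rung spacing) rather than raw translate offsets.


The wall frame of a small rectangular building: four walls, each 2410 mm tall and 145 mm thick, enclosing a footprint 4770 mm (x) by 2650 mm (y) outside-to-outside, with no floor or roof. The front and back walls (the −y and +y sides) span the full width; the two side walls fit between them.


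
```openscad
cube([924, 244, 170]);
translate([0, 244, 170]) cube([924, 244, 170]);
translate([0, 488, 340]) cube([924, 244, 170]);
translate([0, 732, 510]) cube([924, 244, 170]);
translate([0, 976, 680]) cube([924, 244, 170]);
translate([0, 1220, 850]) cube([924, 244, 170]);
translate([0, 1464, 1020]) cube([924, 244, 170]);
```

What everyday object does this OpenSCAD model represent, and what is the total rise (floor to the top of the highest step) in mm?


A staircase. The total rise is 1190 mm.

7 identical blocks, each offset up and back from the previous — a staircase. Each step is 170 mm tall and there are 7 of them, so the total rise is 7 × 170 = 1190 mm.


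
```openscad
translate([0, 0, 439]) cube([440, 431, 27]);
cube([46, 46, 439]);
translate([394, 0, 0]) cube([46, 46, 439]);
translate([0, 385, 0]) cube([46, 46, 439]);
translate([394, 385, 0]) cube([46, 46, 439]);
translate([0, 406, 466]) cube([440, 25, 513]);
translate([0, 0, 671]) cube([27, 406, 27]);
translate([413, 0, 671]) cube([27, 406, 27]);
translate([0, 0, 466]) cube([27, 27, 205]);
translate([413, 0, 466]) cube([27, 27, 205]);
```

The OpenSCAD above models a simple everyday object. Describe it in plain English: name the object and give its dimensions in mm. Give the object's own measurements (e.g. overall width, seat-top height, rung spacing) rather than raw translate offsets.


A chair. The seat is a 440×431×27 mm slab with its top at z = 466 mm, on four 46×46 mm corner legs (flush with the seat edges, standing on z = 0). A flat backrest 25 mm thick, 513 mm tall, spans the full seat width and rises from the seat top along its +y edge, rear face flush with the rear of the seat. Two armrests of 27×27 mm section run along each side from the seat's front edge to the front of the backrest, top faces 232 mm above the seat top and outer faces flush with the seat's x-edges; a 27×27 mm post under the front of each armrest stands on the seat at the front corner.


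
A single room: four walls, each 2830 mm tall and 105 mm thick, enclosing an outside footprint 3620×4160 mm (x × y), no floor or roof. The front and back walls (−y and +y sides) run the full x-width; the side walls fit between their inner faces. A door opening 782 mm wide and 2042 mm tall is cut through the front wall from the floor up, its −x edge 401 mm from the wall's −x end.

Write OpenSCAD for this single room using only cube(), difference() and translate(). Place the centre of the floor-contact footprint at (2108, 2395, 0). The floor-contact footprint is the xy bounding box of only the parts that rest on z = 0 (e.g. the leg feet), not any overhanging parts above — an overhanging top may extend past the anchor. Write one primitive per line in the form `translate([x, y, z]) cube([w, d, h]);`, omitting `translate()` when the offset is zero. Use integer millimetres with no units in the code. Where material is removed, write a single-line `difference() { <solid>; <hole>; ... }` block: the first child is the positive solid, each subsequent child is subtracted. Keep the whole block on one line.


difference() { translate([298, 315, 0]) cube([3620, 105, 2830]); translate([699, 315, 0]) cube([782, 105, 2042]); }
translate([298, 4370, 0]) cube([3620, 105, 2830]);
translate([298, 420, 0]) cube([105, 3950, 2830]);
translate([3813, 420, 0]) cube([105, 3950, 2830]);


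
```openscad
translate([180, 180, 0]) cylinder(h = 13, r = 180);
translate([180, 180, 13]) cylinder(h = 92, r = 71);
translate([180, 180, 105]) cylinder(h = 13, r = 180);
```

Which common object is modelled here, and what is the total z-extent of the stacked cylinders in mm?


A spool. The overall height is 118 mm.

Three coaxial cylinders, large–small–large — a spool. Two 13 mm flanges and a 92 mm core give 13 + 92 + 13 = 118 mm.


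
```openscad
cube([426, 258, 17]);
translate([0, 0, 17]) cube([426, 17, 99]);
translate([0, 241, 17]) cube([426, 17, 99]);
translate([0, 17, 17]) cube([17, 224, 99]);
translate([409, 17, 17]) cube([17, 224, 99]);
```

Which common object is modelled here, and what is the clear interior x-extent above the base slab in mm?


An open box. The internal width is 392 mm.

A 426×258 base slab with four walls standing on it — an open box. The base is 426 mm wide and the walls are 17 mm thick, so the internal width is 426 − 2 × 17 = 392 mm.


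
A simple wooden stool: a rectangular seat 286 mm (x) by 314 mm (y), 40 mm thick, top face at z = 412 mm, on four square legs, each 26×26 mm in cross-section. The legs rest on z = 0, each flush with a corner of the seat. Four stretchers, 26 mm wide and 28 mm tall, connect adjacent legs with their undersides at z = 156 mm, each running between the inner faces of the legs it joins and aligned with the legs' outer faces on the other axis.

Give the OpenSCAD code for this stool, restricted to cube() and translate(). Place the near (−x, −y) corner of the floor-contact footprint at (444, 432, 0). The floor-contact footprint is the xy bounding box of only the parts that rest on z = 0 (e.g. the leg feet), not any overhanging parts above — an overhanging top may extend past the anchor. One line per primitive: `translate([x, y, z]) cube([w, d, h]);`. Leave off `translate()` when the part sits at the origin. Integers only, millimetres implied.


translate([444, 432, 372]) cube([286, 314, 40]);
translate([444, 432, 0]) cube([26, 26, 372]);
translate([704, 432, 0]) cube([26, 26, 372]);
translate([444, 720, 0]) cube([26, 26, 372]);
translate([704, 720, 0]) cube([26, 26, 372]);
translate([470, 432, 156]) cube([234, 26, 28]);
translate([470, 720, 156]) cube([234, 26, 28]);
translate([444, 458, 156]) cube([26, 262, 28]);
translate([704, 458, 156]) cube([26, 262, 28]);


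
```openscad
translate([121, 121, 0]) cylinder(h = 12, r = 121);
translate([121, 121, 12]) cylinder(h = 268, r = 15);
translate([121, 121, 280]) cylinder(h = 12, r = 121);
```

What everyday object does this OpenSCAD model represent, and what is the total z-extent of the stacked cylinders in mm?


A spool. The overall height is 292 mm.

Three coaxial cylinders, large–small–large — a spool. Two 12 mm flanges and a 268 mm core give 12 + 268 + 12 = 292 mm.


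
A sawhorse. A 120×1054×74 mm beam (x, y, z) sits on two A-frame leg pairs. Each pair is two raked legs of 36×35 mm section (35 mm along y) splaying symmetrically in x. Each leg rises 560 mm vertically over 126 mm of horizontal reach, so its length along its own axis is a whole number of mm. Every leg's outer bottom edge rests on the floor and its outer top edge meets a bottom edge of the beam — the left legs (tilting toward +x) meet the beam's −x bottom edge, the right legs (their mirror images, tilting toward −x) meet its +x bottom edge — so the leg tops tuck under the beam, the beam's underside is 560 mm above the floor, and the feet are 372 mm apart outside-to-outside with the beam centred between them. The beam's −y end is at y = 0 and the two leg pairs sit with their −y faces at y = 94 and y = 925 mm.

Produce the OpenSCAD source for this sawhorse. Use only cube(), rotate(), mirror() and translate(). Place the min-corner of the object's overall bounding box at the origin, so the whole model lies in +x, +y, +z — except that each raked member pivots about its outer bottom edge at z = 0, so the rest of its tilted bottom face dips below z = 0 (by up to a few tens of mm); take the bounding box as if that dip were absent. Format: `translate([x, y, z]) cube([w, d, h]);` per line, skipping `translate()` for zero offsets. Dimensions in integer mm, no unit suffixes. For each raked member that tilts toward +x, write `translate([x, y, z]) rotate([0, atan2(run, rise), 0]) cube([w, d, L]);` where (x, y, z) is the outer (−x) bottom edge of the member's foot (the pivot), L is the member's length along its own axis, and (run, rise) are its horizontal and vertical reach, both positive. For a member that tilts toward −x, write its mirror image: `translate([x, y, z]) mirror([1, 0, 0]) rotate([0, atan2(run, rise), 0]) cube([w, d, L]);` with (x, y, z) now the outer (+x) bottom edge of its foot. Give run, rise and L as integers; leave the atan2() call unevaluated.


translate([126, 0, 560]) cube([120, 1054, 74]);
translate([0, 94, 0]) rotate([0, atan2(126, 560), 0]) cube([36, 35, 574]);
translate([372, 94, 0]) mirror([1, 0, 0]) rotate([0, atan2(126, 560), 0]) cube([36, 35, 574]);
translate([0, 925, 0]) rotate([0, atan2(126, 560), 0]) cube([36, 35, 574]);
translate([372, 925, 0]) mirror([1, 0, 0]) rotate([0, atan2(126, 560), 0]) cube([36, 35, 574]);


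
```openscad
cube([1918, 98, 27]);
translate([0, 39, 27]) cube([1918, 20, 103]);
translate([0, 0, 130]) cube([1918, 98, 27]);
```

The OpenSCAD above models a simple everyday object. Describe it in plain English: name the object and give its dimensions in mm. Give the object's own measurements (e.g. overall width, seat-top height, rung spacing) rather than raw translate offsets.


An I-beam lying along x, 1918 mm long. Overall section height 157 mm. Two flanges 98 mm wide (y) and 27 mm thick, one on the floor and one at the top; a web 20 mm thick runs between them, centred on the flange width.


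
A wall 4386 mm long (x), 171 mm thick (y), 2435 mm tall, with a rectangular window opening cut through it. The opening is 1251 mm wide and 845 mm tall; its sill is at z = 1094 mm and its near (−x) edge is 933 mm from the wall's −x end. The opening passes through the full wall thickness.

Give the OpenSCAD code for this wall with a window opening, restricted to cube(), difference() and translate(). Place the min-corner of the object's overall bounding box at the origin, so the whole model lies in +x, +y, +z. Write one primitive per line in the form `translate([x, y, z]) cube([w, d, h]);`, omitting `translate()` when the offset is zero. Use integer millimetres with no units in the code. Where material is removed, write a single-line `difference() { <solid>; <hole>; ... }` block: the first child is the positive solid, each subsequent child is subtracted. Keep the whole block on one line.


difference() { cube([4386, 171, 2435]); translate([933, 0, 1094]) cube([1251, 171, 845]); }


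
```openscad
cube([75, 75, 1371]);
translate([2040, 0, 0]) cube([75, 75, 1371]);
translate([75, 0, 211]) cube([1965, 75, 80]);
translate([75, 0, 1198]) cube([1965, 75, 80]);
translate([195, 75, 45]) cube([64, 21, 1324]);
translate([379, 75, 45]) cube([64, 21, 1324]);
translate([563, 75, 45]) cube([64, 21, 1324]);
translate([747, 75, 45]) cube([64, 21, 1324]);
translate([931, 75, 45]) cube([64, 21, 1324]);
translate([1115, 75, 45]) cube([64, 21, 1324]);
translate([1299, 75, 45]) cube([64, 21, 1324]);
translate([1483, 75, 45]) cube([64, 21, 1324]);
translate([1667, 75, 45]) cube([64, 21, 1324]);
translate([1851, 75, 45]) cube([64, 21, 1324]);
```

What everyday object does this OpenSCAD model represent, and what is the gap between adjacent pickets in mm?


A fence section. The picket gap is 120 mm.

Two posts, two rails, 10 pickets — a fence section. Span 1965 mm holds 10 pickets of 64 mm with 11 equal gaps: ⌊(1965 − 10·64) / 11⌋ = 120 mm.


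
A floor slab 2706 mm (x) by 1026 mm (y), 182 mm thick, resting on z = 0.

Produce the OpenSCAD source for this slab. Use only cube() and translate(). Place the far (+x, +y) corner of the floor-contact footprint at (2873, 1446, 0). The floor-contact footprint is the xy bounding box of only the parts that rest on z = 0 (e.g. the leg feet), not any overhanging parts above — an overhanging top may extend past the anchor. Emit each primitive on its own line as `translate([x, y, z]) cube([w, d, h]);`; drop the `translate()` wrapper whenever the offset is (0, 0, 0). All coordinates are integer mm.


translate([167, 420, 0]) cube([2706, 1026, 182]);


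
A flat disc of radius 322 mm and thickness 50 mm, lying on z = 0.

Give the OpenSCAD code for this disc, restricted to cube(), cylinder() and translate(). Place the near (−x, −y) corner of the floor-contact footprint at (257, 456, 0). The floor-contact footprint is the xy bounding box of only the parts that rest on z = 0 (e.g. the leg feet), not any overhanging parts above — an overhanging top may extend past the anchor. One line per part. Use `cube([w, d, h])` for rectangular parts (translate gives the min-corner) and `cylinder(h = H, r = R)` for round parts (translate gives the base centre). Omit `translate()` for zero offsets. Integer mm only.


translate([579, 778, 0]) cylinder(h = 50, r = 322);


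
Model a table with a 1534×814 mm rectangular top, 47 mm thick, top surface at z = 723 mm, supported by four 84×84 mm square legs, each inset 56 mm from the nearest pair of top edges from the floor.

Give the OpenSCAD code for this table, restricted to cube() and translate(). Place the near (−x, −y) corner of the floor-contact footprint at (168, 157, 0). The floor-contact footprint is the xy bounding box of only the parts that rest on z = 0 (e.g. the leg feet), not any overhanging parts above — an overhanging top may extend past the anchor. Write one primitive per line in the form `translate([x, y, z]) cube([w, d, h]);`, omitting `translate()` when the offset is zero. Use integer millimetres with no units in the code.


translate([112, 101, 676]) cube([1534, 814, 47]);
translate([168, 157, 0]) cube([84, 84, 676]);
translate([1506, 157, 0]) cube([84, 84, 676]);
translate([168, 775, 0]) cube([84, 84, 676]);
translate([1506, 775, 0]) cube([84, 84, 676]);


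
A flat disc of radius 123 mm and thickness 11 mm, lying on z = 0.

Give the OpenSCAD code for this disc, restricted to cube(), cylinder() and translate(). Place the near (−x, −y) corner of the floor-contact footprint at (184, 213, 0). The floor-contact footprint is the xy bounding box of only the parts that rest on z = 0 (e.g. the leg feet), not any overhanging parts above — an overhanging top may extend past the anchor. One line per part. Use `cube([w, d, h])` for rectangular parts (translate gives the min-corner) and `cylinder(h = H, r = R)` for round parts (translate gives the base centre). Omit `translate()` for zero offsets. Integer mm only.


translate([307, 336, 0]) cylinder(h = 11, r = 123);


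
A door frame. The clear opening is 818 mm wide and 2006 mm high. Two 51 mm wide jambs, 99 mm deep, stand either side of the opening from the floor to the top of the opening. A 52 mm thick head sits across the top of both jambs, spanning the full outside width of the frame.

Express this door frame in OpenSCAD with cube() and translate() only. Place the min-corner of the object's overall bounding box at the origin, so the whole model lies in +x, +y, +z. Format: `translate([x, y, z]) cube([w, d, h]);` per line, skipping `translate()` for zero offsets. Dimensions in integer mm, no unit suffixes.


cube([51, 99, 2006]);
translate([869, 0, 0]) cube([51, 99, 2006]);
translate([0, 0, 2006]) cube([920, 99, 52]);


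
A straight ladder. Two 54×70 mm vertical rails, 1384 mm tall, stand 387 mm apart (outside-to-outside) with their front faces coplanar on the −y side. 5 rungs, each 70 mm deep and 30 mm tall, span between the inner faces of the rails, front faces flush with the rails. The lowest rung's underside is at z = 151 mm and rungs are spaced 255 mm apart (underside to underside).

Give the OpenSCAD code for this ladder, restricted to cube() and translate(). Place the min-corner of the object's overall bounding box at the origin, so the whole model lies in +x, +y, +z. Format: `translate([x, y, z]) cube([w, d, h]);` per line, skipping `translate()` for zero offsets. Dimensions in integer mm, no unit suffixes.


// rung span = 387 - 2*54 = 279
// rung[k] z = 151 + k*255
cube([54, 70, 1384]);
translate([333, 0, 0]) cube([54, 70, 1384]);
translate([54, 0, 151]) cube([279, 70, 30]);
translate([54, 0, 406]) cube([279, 70, 30]);
translate([54, 0, 661]) cube([279, 70, 30]);
translate([54, 0, 916]) cube([279, 70, 30]);
translate([54, 0, 1171]) cube([279, 70, 30]);


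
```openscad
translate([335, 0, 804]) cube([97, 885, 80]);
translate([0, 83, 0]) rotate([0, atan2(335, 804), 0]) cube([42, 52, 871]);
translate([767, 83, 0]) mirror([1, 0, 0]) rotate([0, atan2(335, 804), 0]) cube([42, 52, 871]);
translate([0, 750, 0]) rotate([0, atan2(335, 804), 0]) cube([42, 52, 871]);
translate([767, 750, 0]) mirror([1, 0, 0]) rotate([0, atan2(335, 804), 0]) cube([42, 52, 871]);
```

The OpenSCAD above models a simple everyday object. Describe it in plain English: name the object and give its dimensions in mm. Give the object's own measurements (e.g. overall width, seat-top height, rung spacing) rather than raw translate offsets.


A sawhorse. A 97×885×80 mm beam (x, y, z) sits on two A-frame leg pairs. Each pair is two raked legs of 42×52 mm section (52 mm along y) splaying symmetrically in x. Each leg rises 804 mm vertically over 335 mm of horizontal reach and is 871 mm long along its own axis. Every leg's outer bottom edge rests on the floor and its outer top edge meets a bottom edge of the beam — the left legs (tilting toward +x) meet the beam's −x bottom edge, the right legs (their mirror images, tilting toward −x) meet its +x bottom edge — so the leg tops tuck under the beam, the beam's underside is 804 mm above the floor, and the feet are 767 mm apart outside-to-outside with the beam centred between them. The two leg pairs are set in 83 mm from either end of the beam.


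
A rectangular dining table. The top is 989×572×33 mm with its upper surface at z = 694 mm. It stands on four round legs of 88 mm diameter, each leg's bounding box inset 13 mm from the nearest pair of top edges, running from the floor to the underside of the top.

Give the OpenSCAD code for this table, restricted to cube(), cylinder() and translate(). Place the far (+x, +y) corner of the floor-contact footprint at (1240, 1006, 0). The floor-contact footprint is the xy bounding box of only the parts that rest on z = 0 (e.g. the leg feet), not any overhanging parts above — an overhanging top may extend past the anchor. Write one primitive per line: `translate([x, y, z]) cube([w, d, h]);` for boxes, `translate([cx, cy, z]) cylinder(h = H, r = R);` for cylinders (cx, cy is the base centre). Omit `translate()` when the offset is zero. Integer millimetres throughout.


translate([264, 447, 661]) cube([989, 572, 33]);
translate([321, 504, 0]) cylinder(h = 661, r = 44);
translate([1196, 504, 0]) cylinder(h = 661, r = 44);
translate([321, 962, 0]) cylinder(h = 661, r = 44);
translate([1196, 962, 0]) cylinder(h = 661, r = 44);


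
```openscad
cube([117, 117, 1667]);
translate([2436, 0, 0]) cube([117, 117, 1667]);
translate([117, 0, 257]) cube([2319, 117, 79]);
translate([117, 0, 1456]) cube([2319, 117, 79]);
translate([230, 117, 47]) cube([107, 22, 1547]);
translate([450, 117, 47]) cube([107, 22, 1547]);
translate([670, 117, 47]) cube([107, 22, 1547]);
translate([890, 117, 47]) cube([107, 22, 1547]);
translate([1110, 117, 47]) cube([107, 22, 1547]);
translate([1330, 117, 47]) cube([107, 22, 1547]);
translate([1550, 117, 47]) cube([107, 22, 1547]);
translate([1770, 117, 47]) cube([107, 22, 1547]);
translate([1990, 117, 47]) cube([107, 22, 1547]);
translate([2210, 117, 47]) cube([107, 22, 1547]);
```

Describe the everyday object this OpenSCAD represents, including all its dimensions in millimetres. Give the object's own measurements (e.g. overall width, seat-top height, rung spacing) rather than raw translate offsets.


A fence section. Two 117×117 mm posts, 1667 mm tall, stand on the floor with a clear span of 2319 mm between their inner faces. Two horizontal rails of 117×79 mm section span the gap between the posts with their undersides at z = 257 mm and z = 1456 mm, flush with the posts' −y face. 10 pickets, each 107 mm wide, 22 mm thick and 1547 mm tall, are fixed to the +y face of the rails with their bottoms at z = 47 mm, spaced across the span with a 113 mm gap after the −x post and between neighbouring pickets, with 119 mm left before the +x post.


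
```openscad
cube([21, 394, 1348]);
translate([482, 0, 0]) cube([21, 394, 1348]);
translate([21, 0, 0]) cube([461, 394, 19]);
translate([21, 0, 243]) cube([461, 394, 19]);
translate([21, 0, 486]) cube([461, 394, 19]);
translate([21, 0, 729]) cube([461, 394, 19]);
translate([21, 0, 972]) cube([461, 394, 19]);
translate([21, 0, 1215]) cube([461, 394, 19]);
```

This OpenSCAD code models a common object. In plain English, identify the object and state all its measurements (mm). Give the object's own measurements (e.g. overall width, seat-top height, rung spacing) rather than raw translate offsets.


An open bookshelf. Two side panels, each 21 mm thick, 394 mm deep and 1348 mm tall, stand 503 mm apart (outside-to-outside). Between them sit 6 shelves, each 19 mm thick and 394 mm deep, spanning the full gap between the sides. The bottom shelf rests on the floor (its underside at z = 0) and the clear gap between one shelf's top and the next shelf's underside is 224 mm.


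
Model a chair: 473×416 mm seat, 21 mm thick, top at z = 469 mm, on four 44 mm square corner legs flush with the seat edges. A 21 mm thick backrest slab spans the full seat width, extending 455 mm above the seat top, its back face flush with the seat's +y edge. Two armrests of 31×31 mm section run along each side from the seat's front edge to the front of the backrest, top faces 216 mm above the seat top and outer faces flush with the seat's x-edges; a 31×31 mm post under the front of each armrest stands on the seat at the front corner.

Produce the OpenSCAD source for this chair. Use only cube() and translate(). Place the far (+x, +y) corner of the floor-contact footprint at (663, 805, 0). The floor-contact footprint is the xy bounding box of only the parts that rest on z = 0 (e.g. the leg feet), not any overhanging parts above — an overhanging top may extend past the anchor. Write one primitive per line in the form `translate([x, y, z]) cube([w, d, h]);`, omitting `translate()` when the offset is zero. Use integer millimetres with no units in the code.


// leg_h = 469 - 21 = 448
// arm post h = 216 - 31 = 185
translate([190, 389, 448]) cube([473, 416, 21]);
translate([190, 389, 0]) cube([44, 44, 448]);
translate([619, 389, 0]) cube([44, 44, 448]);
translate([190, 761, 0]) cube([44, 44, 448]);
translate([619, 761, 0]) cube([44, 44, 448]);
translate([190, 784, 469]) cube([473, 21, 455]);
translate([190, 389, 654]) cube([31, 395, 31]);
translate([632, 389, 654]) cube([31, 395, 31]);
translate([190, 389, 469]) cube([31, 31, 185]);
translate([632, 389, 469]) cube([31, 31, 185]);


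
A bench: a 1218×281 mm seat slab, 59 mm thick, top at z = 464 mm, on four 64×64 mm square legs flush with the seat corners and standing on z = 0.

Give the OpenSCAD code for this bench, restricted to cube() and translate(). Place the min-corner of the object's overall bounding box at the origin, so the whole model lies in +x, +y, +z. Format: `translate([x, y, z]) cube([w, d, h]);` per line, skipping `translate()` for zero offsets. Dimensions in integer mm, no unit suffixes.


translate([0, 0, 405]) cube([1218, 281, 59]);
cube([64, 64, 405]);
translate([0, 217, 0]) cube([64, 64, 405]);
translate([1154, 0, 0]) cube([64, 64, 405]);
translate([1154, 217, 0]) cube([64, 64, 405]);


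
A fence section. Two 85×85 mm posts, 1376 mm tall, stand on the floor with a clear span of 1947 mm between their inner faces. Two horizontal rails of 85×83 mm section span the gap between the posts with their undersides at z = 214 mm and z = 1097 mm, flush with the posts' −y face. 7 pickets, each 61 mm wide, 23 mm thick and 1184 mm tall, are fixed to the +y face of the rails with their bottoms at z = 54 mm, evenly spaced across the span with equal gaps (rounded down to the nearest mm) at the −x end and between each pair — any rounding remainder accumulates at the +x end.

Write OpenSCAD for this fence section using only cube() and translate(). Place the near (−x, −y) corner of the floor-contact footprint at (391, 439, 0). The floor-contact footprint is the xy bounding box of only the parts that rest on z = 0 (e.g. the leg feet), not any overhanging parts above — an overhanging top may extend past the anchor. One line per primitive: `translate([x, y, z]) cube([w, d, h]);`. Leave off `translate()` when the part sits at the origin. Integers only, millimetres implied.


translate([391, 439, 0]) cube([85, 85, 1376]);
translate([2423, 439, 0]) cube([85, 85, 1376]);
translate([476, 439, 214]) cube([1947, 85, 83]);
translate([476, 439, 1097]) cube([1947, 85, 83]);
translate([666, 524, 54]) cube([61, 23, 1184]);
translate([917, 524, 54]) cube([61, 23, 1184]);
translate([1168, 524, 54]) cube([61, 23, 1184]);
translate([1419, 524, 54]) cube([61, 23, 1184]);
translate([1670, 524, 54]) cube([61, 23, 1184]);
translate([1921, 524, 54]) cube([61, 23, 1184]);
translate([2172, 524, 54]) cube([61, 23, 1184]);


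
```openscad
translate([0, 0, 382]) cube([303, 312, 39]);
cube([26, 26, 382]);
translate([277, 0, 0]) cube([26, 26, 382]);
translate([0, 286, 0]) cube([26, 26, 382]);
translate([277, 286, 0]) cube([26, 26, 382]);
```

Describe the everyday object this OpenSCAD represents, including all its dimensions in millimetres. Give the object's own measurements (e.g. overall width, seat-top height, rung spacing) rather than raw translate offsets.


A simple wooden stool: a rectangular seat 303 mm (x) by 312 mm (y), 39 mm thick, top face at z = 421 mm, on four square legs, each 26×26 mm in cross-section. The legs rest on z = 0, each flush with a corner of the seat.
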